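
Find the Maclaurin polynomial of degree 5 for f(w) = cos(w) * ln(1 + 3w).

Expand each factor separately, then convolve coefficients.
f(0) = 0
f′(0) = 3
f′′(0) = -9
f′′′(0) = 45
f^(4)(0) = -432
f^(5)(0) = 5307
Dividing each by k! gives the coefficients c_0, ..., c_5.

1769*w^5/40 - 18*w^4 + 15*w^3/2 - 9*w^2/2 + 3*w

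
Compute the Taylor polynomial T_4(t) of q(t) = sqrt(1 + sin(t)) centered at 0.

Substitute the inner expansion into the outer series and collect powers.
[t^0] = 1;  [t^1] = 1/2;  [t^2] = -1/8;  [t^3] = -1/48;  [t^4] = 1/384.

t^4/384 - t^3/48 - t^2/8 + t/2 + 1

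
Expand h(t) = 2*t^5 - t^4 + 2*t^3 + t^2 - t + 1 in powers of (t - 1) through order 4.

Use the known series and substitute for the argument.
h(1) = 4
h′(1) = 13
h′′(1) = 42
h′′′(1) = 108
h^(4)(1) = 216

9*(t - 1)^4 + 18*(t - 1)^3 + 21*(t - 1)^2 + 13*(t - 1) + 4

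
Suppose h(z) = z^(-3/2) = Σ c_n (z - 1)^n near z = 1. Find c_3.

Apply the Taylor formula c_k = f^(k)(a)/k!.
h(1) = 1
h′(1) = -3/2
h′′(1) = 15/4
h′′′(1) = -105/8
So c_3 = h′′′(1)/3! = -35/16.

-35/16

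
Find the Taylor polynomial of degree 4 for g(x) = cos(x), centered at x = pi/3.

g(pi/3) = 1/2
g′(pi/3) = -sqrt(3)/2
g′′(pi/3) = -1/2
g′′′(pi/3) = sqrt(3)/2
g^(4)(pi/3) = 1/2
The Taylor polynomial is Σ g^(k)(pi/3)/k! · (x - pi/3)^k.

(x - pi/3)^4/48 + sqrt(3)*(x - pi/3)^3/12 - (x - pi/3)^2/4 - sqrt(3)*(x - pi/3)/2 + 1/2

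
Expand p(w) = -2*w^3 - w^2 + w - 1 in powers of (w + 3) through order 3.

-2*(w + 3)^3 + 17*(w + 3)^2 - 47*(w + 3) + 41

p(-3) = 41
p′(-3) = -47
p′′(-3) = 34
p′′′(-3) = -12
The Taylor polynomial is Σ p^(k)(-3)/k! · (w + 3)^k.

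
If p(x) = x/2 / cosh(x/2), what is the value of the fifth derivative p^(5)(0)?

25/32

Write the quotient as an unknown series and match coefficients against numerator = denominator · series.
The coefficient of x^5 in the expansion is 5/768, so p^(5)(0) = 5! * (5/768) = 25/32.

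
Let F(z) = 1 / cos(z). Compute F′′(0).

1

Write the quotient as an unknown series and match coefficients against numerator = denominator · series.
The coefficient of z^2 in the expansion is 1/2, so F′′(0) = 2! * (1/2) = 1.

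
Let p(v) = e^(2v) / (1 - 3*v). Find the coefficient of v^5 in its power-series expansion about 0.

7099/15

Use 1/(1 - r) = Σ r^k on the denominator, then take the Cauchy product.
[v^0] = 1;  [v^1] = 5;  [v^2] = 17;  [v^3] = 157/3;  [v^4] = 473/3;  [v^5] = 7099/15.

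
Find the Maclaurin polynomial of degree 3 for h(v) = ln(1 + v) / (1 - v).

5*v^3/6 + v^2/2 + v

Expand 1/(denominator) as a geometric series and multiply by the numerator's series.
[v^0] = 0;  [v^1] = 1;  [v^2] = 1/2;  [v^3] = 5/6.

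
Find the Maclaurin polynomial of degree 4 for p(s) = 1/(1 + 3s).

81*s^4 - 27*s^3 + 9*s^2 - 3*s + 1

p(0) = 1
p′(0) = -3
p′′(0) = 18
p′′′(0) = -162
p^(4)(0) = 1944
Then c_k = p^(k)(0)/k! gives each Taylor coefficient.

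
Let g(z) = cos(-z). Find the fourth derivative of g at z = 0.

Apply the Taylor formula c_k = f^(k)(a)/k!.
The coefficient of z^4 in the expansion is 1/24, so g^(4)(0) = 4! * (1/24) = 1.

1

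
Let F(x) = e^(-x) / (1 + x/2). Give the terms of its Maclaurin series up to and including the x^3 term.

Write out both Maclaurin series and multiply, keeping only the needed powers.
F(0) = 1
F′(0) = -3/2
F′′(0) = 5/2
F′′′(0) = -19/4

-19*x^3/24 + 5*x^2/4 - 3*x/2 + 1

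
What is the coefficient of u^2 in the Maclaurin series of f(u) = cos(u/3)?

-1/18

f(0) = 1
f′(0) = 0
f′′(0) = -1/9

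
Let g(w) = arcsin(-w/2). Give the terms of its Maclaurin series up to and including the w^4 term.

g(0) = 0
g′(0) = -1/2
g′′(0) = 0
g′′′(0) = -1/8
g^(4)(0) = 0
The Taylor polynomial is Σ g^(k)(0)/k! · w^k.

-w^3/48 - w/2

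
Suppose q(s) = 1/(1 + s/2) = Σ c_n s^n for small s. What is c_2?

1/4

c_2 = q′′(0)/2! = 1/4.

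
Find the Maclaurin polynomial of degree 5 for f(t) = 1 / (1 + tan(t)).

Write 1/(1+u) = 1 - u + u^2 - u^3 + ... and substitute the series for u.
[t^0] = 1;  [t^1] = -1;  [t^2] = 1;  [t^3] = -4/3;  [t^4] = 5/3;  [t^5] = -32/15.

-32*t^5/15 + 5*t^4/3 - 4*t^3/3 + t^2 - t + 1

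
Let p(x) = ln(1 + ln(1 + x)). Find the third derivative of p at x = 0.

7

Compose series: expand the inner function first, then feed it into the outer expansion.
The coefficient of x^3 in the expansion is 7/6, so p′′′(0) = 3! * (7/6) = 7.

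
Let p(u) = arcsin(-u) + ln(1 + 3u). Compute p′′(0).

Add the two expansions coefficient-wise.
From the series, [u^2] p = -9/2; multiply by 2! = 2 to get -9.

-9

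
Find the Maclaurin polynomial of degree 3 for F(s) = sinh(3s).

9*s^3/2 + 3*s

Compute the successive derivatives at the expansion point and divide by k!.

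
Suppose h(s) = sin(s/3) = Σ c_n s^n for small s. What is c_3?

Use the known series and substitute for the argument.
So c_3 = h′′′(0)/3! = -1/162.

-1/162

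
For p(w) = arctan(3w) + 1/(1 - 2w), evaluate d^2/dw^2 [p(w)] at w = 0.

8

Combine the two series term by term.
From the series, [w^2] p = 4; multiply by 2! = 2 to get 8.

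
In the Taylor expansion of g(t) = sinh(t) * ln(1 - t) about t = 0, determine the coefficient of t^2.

-1

Expand each factor separately, then convolve coefficients.
g(0) = 0
g′(0) = 0
g′′(0) = -2
So c_2 = g′′(0)/2! = -1.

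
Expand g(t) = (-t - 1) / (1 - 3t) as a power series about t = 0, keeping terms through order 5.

Distribute the polynomial across the series and collect like powers.

-324*t^5 - 108*t^4 - 36*t^3 - 12*t^2 - 4*t - 1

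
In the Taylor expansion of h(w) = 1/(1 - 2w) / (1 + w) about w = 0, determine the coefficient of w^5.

Multiply the two series term by term and collect like powers.
h(0) = 1
h′(0) = 1
h′′(0) = 6
h′′′(0) = 30
h^(4)(0) = 264
h^(5)(0) = 2520

21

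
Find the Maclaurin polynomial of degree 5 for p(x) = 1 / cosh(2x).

Divide the numerator series by the denominator series (power-series long division).
[x^0] = 1;  [x^1] = 0;  [x^2] = -2;  [x^3] = 0;  [x^4] = 10/3;  [x^5] = 0.

10*x^4/3 - 2*x^2 + 1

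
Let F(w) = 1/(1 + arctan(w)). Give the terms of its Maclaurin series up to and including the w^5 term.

Let u equal the inner series; expand the outer function in u and truncate.
F(0) = 1
F′(0) = -1
F′′(0) = 2
F′′′(0) = -4
F^(4)(0) = 8
F^(5)(0) = -24

-w^5/5 + w^4/3 - 2*w^3/3 + w^2 - w + 1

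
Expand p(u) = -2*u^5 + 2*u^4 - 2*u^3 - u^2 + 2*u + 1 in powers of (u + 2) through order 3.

-98*(u + 2)^3 + 219*(u + 2)^2 - 242*(u + 2) + 105

Compute the successive derivatives at the expansion point and divide by k!.
p(-2) = 105
p′(-2) = -242
p′′(-2) = 438
p′′′(-2) = -588
Dividing each by k! gives the coefficients c_0, ..., c_3.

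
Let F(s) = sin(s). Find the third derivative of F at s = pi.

Apply the Taylor formula c_k = f^(k)(a)/k!.
The coefficient of (s - pi)^3 in the expansion is 1/6, so F′′′(pi) = 3! * (1/6) = 1.

1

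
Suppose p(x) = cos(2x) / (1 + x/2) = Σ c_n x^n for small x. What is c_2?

-7/4

Multiply the two series term by term and collect like powers.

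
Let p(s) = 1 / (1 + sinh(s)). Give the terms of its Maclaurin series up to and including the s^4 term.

Write 1/(1+u) = 1 - u + u^2 - u^3 + ... and substitute the series for u.
p(0) = 1
p′(0) = -1
p′′(0) = 2
p′′′(0) = -7
p^(4)(0) = 32

4*s^4/3 - 7*s^3/6 + s^2 - s + 1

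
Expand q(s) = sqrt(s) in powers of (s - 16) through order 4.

q(16) = 4
q′(16) = 1/8
q′′(16) = -1/256
q′′′(16) = 3/8192
q^(4)(16) = -15/262144

-5*(s - 16)^4/2097152 + (s - 16)^3/16384 - (s - 16)^2/512 + (s - 16)/8 + 4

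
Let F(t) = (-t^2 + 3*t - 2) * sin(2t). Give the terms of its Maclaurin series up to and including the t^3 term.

2*t^3/3 + 6*t^2 - 4*t

Distribute the polynomial across the series and collect like powers.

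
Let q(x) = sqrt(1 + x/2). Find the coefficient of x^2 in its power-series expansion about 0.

-1/32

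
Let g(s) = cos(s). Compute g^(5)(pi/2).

From the series, [(s - pi/2)^5] g = -1/120; multiply by 5! = 120 to get -1.

-1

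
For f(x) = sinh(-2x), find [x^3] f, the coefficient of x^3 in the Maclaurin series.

Differentiate repeatedly and evaluate at the center.
f(0) = 0
f′(0) = -2
f′′(0) = 0
f′′′(0) = -8

-4/3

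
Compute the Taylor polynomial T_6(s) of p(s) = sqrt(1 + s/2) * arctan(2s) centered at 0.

Write out both Maclaurin series and multiply, keeping only the needed powers.

97129*s^6/61440 + 99509*s^5/15360 - 125*s^4/192 - 131*s^3/48 + s^2/2 + 2*s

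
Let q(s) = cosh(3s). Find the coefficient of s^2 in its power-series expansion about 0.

9/2

q(0) = 1
q′(0) = 0
q′′(0) = 9
So c_2 = q′′(0)/2! = 9/2.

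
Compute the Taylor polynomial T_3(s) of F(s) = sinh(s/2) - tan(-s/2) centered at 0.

s^3/16 + s

Expand each term separately and add.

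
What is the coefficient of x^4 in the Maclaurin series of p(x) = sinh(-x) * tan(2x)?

-3

Multiply the two series term by term and collect like powers.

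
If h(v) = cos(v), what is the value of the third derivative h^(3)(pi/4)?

sqrt(2)/2

The coefficient of (v - pi/4)^3 in the expansion is sqrt(2)/12, so h′′′(pi/4) = 3! * (sqrt(2)/12) = sqrt(2)/2.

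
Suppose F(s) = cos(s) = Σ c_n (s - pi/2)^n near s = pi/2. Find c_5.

-1/120

F(pi/2) = 0
F′(pi/2) = -1
F′′(pi/2) = 0
F′′′(pi/2) = 1
F^(4)(pi/2) = 0
F^(5)(pi/2) = -1
So c_5 = F^(5)(pi/2)/5! = -1/120.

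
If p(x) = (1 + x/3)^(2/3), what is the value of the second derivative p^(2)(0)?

From the series, [x^2] p = -1/81; multiply by 2! = 2 to get -2/81.

-2/81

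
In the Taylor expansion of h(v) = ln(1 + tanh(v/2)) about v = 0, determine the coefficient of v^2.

Compose series: expand the inner function first, then feed it into the outer expansion.
h(0) = 0
h′(0) = 1/2
h′′(0) = -1/4

-1/8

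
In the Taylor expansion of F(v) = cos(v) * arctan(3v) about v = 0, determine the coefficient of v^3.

-21/2

Write out both Maclaurin series and multiply, keeping only the needed powers.
F(0) = 0
F′(0) = 3
F′′(0) = 0
F′′′(0) = -63
So c_3 = F′′′(0)/3! = -21/2.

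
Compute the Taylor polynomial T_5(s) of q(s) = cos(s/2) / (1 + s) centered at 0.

Expand each factor separately, then convolve coefficients.
[s^0] = 1;  [s^1] = -1;  [s^2] = 7/8;  [s^3] = -7/8;  [s^4] = 337/384;  [s^5] = -337/384.

-337*s^5/384 + 337*s^4/384 - 7*s^3/8 + 7*s^2/8 - s + 1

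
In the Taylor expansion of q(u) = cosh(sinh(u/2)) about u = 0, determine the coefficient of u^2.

1/8

Let u equal the inner series; expand the outer function in u and truncate.
q(0) = 1
q′(0) = 0
q′′(0) = 1/4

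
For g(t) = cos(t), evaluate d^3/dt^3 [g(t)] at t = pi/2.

1

The coefficient of (t - pi/2)^3 in the expansion is 1/6, so g′′′(pi/2) = 3! * (1/6) = 1.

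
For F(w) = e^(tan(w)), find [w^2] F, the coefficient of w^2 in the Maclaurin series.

1/2

Substitute the inner expansion into the outer series and collect powers.
F(0) = 1
F′(0) = 1
F′′(0) = 1
So c_2 = F′′(0)/2! = 1/2.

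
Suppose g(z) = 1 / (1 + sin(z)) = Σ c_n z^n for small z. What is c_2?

1

Use the geometric series for the reciprocal, then substitute.
g(0) = 1
g′(0) = -1
g′′(0) = 2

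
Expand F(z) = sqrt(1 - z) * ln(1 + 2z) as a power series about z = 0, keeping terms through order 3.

41*z^3/12 - 3*z^2 + 2*z

Write out both Maclaurin series and multiply, keeping only the needed powers.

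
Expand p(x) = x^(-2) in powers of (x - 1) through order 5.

p(1) = 1
p′(1) = -2
p′′(1) = 6
p′′′(1) = -24
p^(4)(1) = 120
p^(5)(1) = -720

-6*(x - 1)^5 + 5*(x - 1)^4 - 4*(x - 1)^3 + 3*(x - 1)^2 - 2*(x - 1) + 1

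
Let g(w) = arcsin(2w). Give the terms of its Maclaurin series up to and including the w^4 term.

4*w^3/3 + 2*w

g(0) = 0
g′(0) = 2
g′′(0) = 0
g′′′(0) = 8
g^(4)(0) = 0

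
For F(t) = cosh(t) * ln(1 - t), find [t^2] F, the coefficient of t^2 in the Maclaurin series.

-1/2

Multiply the two series term by term and collect like powers.
F(0) = 0
F′(0) = -1
F′′(0) = -1
So c_2 = F′′(0)/2! = -1/2.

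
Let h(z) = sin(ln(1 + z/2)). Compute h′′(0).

Compose series: expand the inner function first, then feed it into the outer expansion.
From the series, [z^2] h = -1/8; multiply by 2! = 2 to get -1/4.

-1/4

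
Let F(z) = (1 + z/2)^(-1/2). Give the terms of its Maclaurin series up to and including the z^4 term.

35*z^4/2048 - 5*z^3/128 + 3*z^2/32 - z/4 + 1

Apply the Taylor formula c_k = f^(k)(a)/k!.
[z^0] = 1;  [z^1] = -1/4;  [z^2] = 3/32;  [z^3] = -5/128;  [z^4] = 35/2048.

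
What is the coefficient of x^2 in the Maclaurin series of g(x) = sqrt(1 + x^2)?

g(0) = 1
g′(0) = 0
g′′(0) = 1

1/2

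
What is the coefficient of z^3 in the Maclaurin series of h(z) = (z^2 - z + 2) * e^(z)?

Shift and add copies of the series according to the polynomial's terms.
h(0) = 2
h′(0) = 1
h′′(0) = 2
h′′′(0) = 5

5/6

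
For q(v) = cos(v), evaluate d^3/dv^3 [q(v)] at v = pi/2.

1

Compute the successive derivatives at the expansion point and divide by k!.
From the series, [(v - pi/2)^3] q = 1/6; multiply by 3! = 6 to get 1.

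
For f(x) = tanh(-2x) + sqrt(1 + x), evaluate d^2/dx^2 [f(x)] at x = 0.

-1/4

Expand each term separately and add.
From the series, [x^2] f = -1/8; multiply by 2! = 2 to get -1/4.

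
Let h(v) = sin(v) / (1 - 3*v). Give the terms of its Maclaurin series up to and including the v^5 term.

Multiply the numerator's expansion by the denominator's geometric series.
h(0) = 0
h′(0) = 1
h′′(0) = 6
h′′′(0) = 53
h^(4)(0) = 636
h^(5)(0) = 9541
The Taylor polynomial is Σ h^(k)(0)/k! · v^k.

9541*v^5/120 + 53*v^4/2 + 53*v^3/6 + 3*v^2 + v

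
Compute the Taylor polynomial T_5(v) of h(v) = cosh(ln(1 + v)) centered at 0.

Plug the Maclaurin series of the inner function into that of the outer and collect terms.

-v^5/2 + v^4/2 - v^3/2 + v^2/2 + 1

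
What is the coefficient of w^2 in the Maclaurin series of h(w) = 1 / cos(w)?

Write the quotient as an unknown series and match coefficients against numerator = denominator · series.
[w^0] = 1;  [w^1] = 0;  [w^2] = 1/2.
So c_2 = h′′(0)/2! = 1/2.

1/2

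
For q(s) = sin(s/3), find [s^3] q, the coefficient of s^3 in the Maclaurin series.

-1/162

q(0) = 0
q′(0) = 1/3
q′′(0) = 0
q′′′(0) = -1/27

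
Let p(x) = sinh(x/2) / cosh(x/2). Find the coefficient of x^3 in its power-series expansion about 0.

-1/24

Invert the denominator's series and multiply.
p(0) = 0
p′(0) = 1/2
p′′(0) = 0
p′′′(0) = -1/4
So c_3 = p′′′(0)/3! = -1/24.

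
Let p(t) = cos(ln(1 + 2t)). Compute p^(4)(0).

-160

Substitute the inner expansion into the outer series and collect powers.
The coefficient of t^4 in the expansion is -20/3, so p^(4)(0) = 4! * (-20/3) = -160.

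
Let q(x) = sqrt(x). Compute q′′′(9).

1/648

Differentiate repeatedly and evaluate at the center.
The coefficient of (x - 9)^3 in the expansion is 1/3888, so q′′′(9) = 3! * (1/3888) = 1/648.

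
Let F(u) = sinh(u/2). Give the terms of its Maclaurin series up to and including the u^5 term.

u^5/3840 + u^3/48 + u/2

Differentiate repeatedly and evaluate at the center.
[u^0] = 0;  [u^1] = 1/2;  [u^2] = 0;  [u^3] = 1/48;  [u^4] = 0;  [u^5] = 1/3840.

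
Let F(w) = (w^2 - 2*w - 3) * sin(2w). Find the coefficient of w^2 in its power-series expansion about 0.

-4

Shift and add copies of the series according to the polynomial's terms.
[w^0] = 0;  [w^1] = -6;  [w^2] = -4.
So c_2 = F′′(0)/2! = -4.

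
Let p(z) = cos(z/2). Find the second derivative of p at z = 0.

-1/4

Apply the Taylor formula c_k = f^(k)(a)/k!.
From the series, [z^2] p = -1/8; multiply by 2! = 2 to get -1/4.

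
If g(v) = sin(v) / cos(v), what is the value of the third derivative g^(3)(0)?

Divide the numerator series by the denominator series (power-series long division).
From the series, [v^3] g = 1/3; multiply by 3! = 6 to get 2.

2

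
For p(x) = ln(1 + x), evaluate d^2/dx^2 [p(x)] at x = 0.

-1

From the series, [x^2] p = -1/2; multiply by 2! = 2 to get -1.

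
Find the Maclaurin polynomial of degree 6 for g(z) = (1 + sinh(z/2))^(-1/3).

3557*z^6/1049760 - 6241*z^5/933120 + 53*z^4/3888 - 37*z^3/1296 + z^2/18 - z/6 + 1

Compose series: expand the inner function first, then feed it into the outer expansion.
g(0) = 1
g′(0) = -1/6
g′′(0) = 1/9
g′′′(0) = -37/216
g^(4)(0) = 53/162
g^(5)(0) = -6241/7776
g^(6)(0) = 3557/1458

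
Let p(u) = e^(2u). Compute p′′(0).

Differentiate repeatedly and evaluate at the center.
From the series, [u^2] p = 2; multiply by 2! = 2 to get 4.

4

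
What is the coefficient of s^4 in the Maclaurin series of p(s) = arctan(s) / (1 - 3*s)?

Use 1/(1 - r) = Σ r^k on the denominator, then take the Cauchy product.
p(0) = 0
p′(0) = 1
p′′(0) = 6
p′′′(0) = 52
p^(4)(0) = 624
So c_4 = p^(4)(0)/4! = 26.

26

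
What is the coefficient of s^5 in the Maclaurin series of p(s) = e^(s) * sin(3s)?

-1/10

Expand each factor separately, then convolve coefficients.
So c_5 = p^(5)(0)/5! = -1/10.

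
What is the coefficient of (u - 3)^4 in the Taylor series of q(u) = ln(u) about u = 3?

-1/324

[(u - 3)^0] = ln(3);  [(u - 3)^1] = 1/3;  [(u - 3)^2] = -1/18;  [(u - 3)^3] = 1/81;  [(u - 3)^4] = -1/324.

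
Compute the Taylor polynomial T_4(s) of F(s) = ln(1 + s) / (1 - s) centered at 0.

Take the Cauchy product of the two expansions.

7*s^4/12 + 5*s^3/6 + s^2/2 + s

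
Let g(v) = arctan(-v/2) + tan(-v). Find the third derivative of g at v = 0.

Combine the two series term by term.
The coefficient of v^3 in the expansion is -7/24, so g′′′(0) = 3! * (-7/24) = -7/4.

-7/4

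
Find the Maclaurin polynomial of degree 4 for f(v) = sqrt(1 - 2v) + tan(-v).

Expand each term separately and add.
f(0) = 1
f′(0) = -2
f′′(0) = -1
f′′′(0) = -5
f^(4)(0) = -15
Then c_k = f^(k)(0)/k! gives each Taylor coefficient.

-5*v^4/8 - 5*v^3/6 - v^2/2 - 2*v + 1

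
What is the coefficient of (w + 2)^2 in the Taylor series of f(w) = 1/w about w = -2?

Compute the successive derivatives at the expansion point and divide by k!.

-1/8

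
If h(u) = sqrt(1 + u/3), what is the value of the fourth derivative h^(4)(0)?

-5/432

From the series, [u^4] h = -5/10368; multiply by 4! = 24 to get -5/432.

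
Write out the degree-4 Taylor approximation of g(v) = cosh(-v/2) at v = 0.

g(0) = 1
g′(0) = 0
g′′(0) = 1/4
g′′′(0) = 0
g^(4)(0) = 1/16
Then c_k = g^(k)(0)/k! gives each Taylor coefficient.

v^4/384 + v^2/8 + 1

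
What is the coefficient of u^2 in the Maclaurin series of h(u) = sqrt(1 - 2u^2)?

Compute the successive derivatives at the expansion point and divide by k!.
h(0) = 1
h′(0) = 0
h′′(0) = -2
So c_2 = h′′(0)/2! = -1.

-1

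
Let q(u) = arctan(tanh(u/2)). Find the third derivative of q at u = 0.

Substitute the inner expansion into the outer series and collect powers.
The coefficient of u^3 in the expansion is -1/12, so q′′′(0) = 3! * (-1/12) = -1/2.

-1/2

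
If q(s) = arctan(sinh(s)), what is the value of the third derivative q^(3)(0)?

Let u equal the inner series; expand the outer function in u and truncate.
The coefficient of s^3 in the expansion is -1/6, so q′′′(0) = 3! * (-1/6) = -1.

-1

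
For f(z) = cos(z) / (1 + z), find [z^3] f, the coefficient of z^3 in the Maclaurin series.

-1/2

Write out both Maclaurin series and multiply, keeping only the needed powers.
f(0) = 1
f′(0) = -1
f′′(0) = 1
f′′′(0) = -3
So c_3 = f′′′(0)/3! = -1/2.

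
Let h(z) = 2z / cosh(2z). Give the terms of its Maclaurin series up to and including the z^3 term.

Write the quotient as an unknown series and match coefficients against numerator = denominator · series.
[z^0] = 0;  [z^1] = 2;  [z^2] = 0;  [z^3] = -4.

-4*z^3 + 2*z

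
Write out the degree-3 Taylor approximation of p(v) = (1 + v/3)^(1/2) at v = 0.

p(0) = 1
p′(0) = 1/6
p′′(0) = -1/36
p′′′(0) = 1/72

v^3/432 - v^2/72 + v/6 + 1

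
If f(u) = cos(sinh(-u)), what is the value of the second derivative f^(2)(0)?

Plug the Maclaurin series of the inner function into that of the outer and collect terms.
From the series, [u^2] f = -1/2; multiply by 2! = 2 to get -1.

-1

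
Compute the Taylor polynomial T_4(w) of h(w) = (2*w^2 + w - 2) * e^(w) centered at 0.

Multiply each power in the prefactor through the base expansion.
[w^0] = -2;  [w^1] = -1;  [w^2] = 2;  [w^3] = 13/6;  [w^4] = 13/12.

13*w^4/12 + 13*w^3/6 + 2*w^2 - w - 2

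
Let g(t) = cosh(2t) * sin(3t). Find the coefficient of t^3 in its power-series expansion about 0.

3/2

Multiply the two series term by term and collect like powers.
[t^0] = 0;  [t^1] = 3;  [t^2] = 0;  [t^3] = 3/2.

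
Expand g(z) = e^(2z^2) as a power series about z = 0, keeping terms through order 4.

2*z^4 + 2*z^2 + 1

Use the known series and substitute for the argument.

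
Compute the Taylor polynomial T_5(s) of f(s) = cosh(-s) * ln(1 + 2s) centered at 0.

Write out both Maclaurin series and multiply, keeping only the needed powers.
f(0) = 0
f′(0) = 2
f′′(0) = -4
f′′′(0) = 22
f^(4)(0) = -120
f^(5)(0) = 938
Dividing each by k! gives the coefficients c_0, ..., c_5.

469*s^5/60 - 5*s^4 + 11*s^3/3 - 2*s^2 + 2*s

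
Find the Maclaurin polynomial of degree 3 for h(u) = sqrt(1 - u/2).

Compute the successive derivatives at the expansion point and divide by k!.

-u^3/128 - u^2/32 - u/4 + 1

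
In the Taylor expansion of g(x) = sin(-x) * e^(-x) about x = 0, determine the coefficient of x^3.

Write out both Maclaurin series and multiply, keeping only the needed powers.

-1/3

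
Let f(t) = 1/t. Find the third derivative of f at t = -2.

The coefficient of (t + 2)^3 in the expansion is -1/16, so f′′′(-2) = 3! * (-1/16) = -3/8.

-3/8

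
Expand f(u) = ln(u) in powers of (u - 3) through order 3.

Apply the Taylor formula c_k = f^(k)(a)/k!.
f(3) = ln(3)
f′(3) = 1/3
f′′(3) = -1/9
f′′′(3) = 2/27
The Taylor polynomial is Σ f^(k)(3)/k! · (u - 3)^k.

(u - 3)^3/81 - (u - 3)^2/18 + (u - 3)/3 + ln(3)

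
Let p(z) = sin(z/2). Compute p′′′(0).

-1/8

Compute the successive derivatives at the expansion point and divide by k!.
From the series, [z^3] p = -1/48; multiply by 3! = 6 to get -1/8.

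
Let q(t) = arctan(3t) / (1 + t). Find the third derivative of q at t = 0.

Write out both Maclaurin series and multiply, keeping only the needed powers.
The coefficient of t^3 in the expansion is -6, so q′′′(0) = 3! * (-6) = -36.

-36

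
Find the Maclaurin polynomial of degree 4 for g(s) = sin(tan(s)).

s^3/6 + s

Let u equal the inner series; expand the outer function in u and truncate.
g(0) = 0
g′(0) = 1
g′′(0) = 0
g′′′(0) = 1
g^(4)(0) = 0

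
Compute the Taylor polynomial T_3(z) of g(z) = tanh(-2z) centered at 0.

8*z^3/3 - 2*z

g(0) = 0
g′(0) = -2
g′′(0) = 0
g′′′(0) = 16
The Taylor polynomial is Σ g^(k)(0)/k! · z^k.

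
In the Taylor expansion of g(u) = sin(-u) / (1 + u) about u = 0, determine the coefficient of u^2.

1

Write out both Maclaurin series and multiply, keeping only the needed powers.
[u^0] = 0;  [u^1] = -1;  [u^2] = 1.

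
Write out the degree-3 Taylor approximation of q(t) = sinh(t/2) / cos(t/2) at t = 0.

Write the quotient as an unknown series and match coefficients against numerator = denominator · series.

t^3/12 + t/2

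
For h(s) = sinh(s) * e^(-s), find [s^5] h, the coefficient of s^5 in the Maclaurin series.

2/15

Take the Cauchy product of the two expansions.
[s^0] = 0;  [s^1] = 1;  [s^2] = -1;  [s^3] = 2/3;  [s^4] = -1/3;  [s^5] = 2/15.
So c_5 = h^(5)(0)/5! = 2/15.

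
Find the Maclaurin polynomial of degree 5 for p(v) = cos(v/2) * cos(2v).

Write out both Maclaurin series and multiply, keeping only the needed powers.
p(0) = 1
p′(0) = 0
p′′(0) = -17/4
p′′′(0) = 0
p^(4)(0) = 353/16
p^(5)(0) = 0

353*v^4/384 - 17*v^2/8 + 1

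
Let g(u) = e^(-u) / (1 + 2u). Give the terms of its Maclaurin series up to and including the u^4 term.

Take the Cauchy product of the two expansions.
g(0) = 1
g′(0) = -3
g′′(0) = 13
g′′′(0) = -79
g^(4)(0) = 633

211*u^4/8 - 79*u^3/6 + 13*u^2/2 - 3*u + 1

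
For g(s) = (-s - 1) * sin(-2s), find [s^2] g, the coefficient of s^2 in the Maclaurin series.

Multiply each power in the prefactor through the base expansion.
[s^0] = 0;  [s^1] = 2;  [s^2] = 2.

2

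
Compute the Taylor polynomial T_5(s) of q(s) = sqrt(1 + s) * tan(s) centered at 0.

Expand each factor separately, then convolve coefficients.
q(0) = 0
q′(0) = 1
q′′(0) = 1
q′′′(0) = 5/4
q^(4)(0) = 11/2
q^(5)(0) = 101/16
Dividing each by k! gives the coefficients c_0, ..., c_5.

101*s^5/1920 + 11*s^4/48 + 5*s^3/24 + s^2/2 + s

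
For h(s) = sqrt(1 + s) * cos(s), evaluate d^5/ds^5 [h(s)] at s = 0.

65/32

Multiply the two series term by term and collect like powers.
The coefficient of s^5 in the expansion is 13/768, so h^(5)(0) = 5! * (13/768) = 65/32.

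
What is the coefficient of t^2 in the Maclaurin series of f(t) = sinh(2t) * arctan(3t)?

Take the Cauchy product of the two expansions.
[t^0] = 0;  [t^1] = 0;  [t^2] = 6.

6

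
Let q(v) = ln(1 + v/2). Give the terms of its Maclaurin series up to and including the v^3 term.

[v^0] = 0;  [v^1] = 1/2;  [v^2] = -1/8;  [v^3] = 1/24.

v^3/24 - v^2/8 + v/2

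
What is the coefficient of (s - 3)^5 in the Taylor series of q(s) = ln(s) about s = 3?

1/1215

q(3) = ln(3)
q′(3) = 1/3
q′′(3) = -1/9
q′′′(3) = 2/27
q^(4)(3) = -2/27
q^(5)(3) = 8/81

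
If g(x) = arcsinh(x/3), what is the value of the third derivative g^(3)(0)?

-1/27

From the series, [x^3] g = -1/162; multiply by 3! = 6 to get -1/27.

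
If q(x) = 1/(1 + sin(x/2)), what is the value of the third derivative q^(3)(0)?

-5/8

Let u equal the inner series; expand the outer function in u and truncate.
The coefficient of x^3 in the expansion is -5/48, so q′′′(0) = 3! * (-5/48) = -5/8.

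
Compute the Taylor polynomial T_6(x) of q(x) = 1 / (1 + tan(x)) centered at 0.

Use the geometric series for the reciprocal, then substitute.
[x^0] = 1;  [x^1] = -1;  [x^2] = 1;  [x^3] = -4/3;  [x^4] = 5/3;  [x^5] = -32/15;  [x^6] = 122/45.

122*x^6/45 - 32*x^5/15 + 5*x^4/3 - 4*x^3/3 + x^2 - x + 1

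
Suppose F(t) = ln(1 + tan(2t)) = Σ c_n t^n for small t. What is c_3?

Substitute the inner expansion into the outer series and collect powers.
F(0) = 0
F′(0) = 2
F′′(0) = -4
F′′′(0) = 32

16/3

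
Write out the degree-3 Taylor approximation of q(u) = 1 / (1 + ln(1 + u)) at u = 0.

-7*u^3/3 + 3*u^2/2 - u + 1

Write 1/(1+u) = 1 - u + u^2 - u^3 + ... and substitute the series for u.
q(0) = 1
q′(0) = -1
q′′(0) = 3
q′′′(0) = -14
Then c_k = q^(k)(0)/k! gives each Taylor coefficient.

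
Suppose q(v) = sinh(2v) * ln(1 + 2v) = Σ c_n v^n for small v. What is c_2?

Write out both Maclaurin series and multiply, keeping only the needed powers.
q(0) = 0
q′(0) = 0
q′′(0) = 8
So c_2 = q′′(0)/2! = 4.

4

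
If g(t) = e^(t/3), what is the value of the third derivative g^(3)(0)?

1/27

The coefficient of t^3 in the expansion is 1/162, so g′′′(0) = 3! * (1/162) = 1/27.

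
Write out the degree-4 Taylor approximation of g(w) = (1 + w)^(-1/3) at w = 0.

35*w^4/243 - 14*w^3/81 + 2*w^2/9 - w/3 + 1

Compute the successive derivatives at the expansion point and divide by k!.
[w^0] = 1;  [w^1] = -1/3;  [w^2] = 2/9;  [w^3] = -14/81;  [w^4] = 35/243.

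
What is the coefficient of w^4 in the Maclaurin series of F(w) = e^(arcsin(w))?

Compose series: expand the inner function first, then feed it into the outer expansion.
F(0) = 1
F′(0) = 1
F′′(0) = 1
F′′′(0) = 2
F^(4)(0) = 5
The Taylor polynomial is Σ F^(k)(0)/k! · w^k.

5/24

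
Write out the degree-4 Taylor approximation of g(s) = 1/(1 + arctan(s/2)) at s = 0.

s^4/48 - s^3/12 + s^2/4 - s/2 + 1

Compose series: expand the inner function first, then feed it into the outer expansion.
g(0) = 1
g′(0) = -1/2
g′′(0) = 1/2
g′′′(0) = -1/2
g^(4)(0) = 1/2
Then c_k = g^(k)(0)/k! gives each Taylor coefficient.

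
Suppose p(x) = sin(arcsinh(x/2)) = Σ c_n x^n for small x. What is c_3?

Compose series: expand the inner function first, then feed it into the outer expansion.
So c_3 = p′′′(0)/3! = -1/24.

-1/24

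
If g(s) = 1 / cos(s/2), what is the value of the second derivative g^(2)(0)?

1/4

Divide the numerator series by the denominator series (power-series long division).
From the series, [s^2] g = 1/8; multiply by 2! = 2 to get 1/4.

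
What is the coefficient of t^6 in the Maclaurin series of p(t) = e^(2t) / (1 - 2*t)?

Multiply the numerator's expansion by the denominator's geometric series.

7828/45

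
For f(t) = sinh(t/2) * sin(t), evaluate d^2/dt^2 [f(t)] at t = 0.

1

Take the Cauchy product of the two expansions.
From the series, [t^2] f = 1/2; multiply by 2! = 2 to get 1.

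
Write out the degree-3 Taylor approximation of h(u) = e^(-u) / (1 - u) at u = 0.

u^3/3 + u^2/2 + 1

Multiply the two series term by term and collect like powers.
h(0) = 1
h′(0) = 0
h′′(0) = 1
h′′′(0) = 2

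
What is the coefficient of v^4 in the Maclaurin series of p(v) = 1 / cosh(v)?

Divide the numerator series by the denominator series (power-series long division).
p(0) = 1
p′(0) = 0
p′′(0) = -1
p′′′(0) = 0
p^(4)(0) = 5
Then c_k = p^(k)(0)/k! gives each Taylor coefficient.

5/24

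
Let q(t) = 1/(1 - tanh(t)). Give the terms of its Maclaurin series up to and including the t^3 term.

2*t^3/3 + t^2 + t + 1

Compose series: expand the inner function first, then feed it into the outer expansion.
q(0) = 1
q′(0) = 1
q′′(0) = 2
q′′′(0) = 4
Dividing each by k! gives the coefficients c_0, ..., c_3.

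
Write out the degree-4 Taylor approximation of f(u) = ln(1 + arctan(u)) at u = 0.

Substitute the inner expansion into the outer series and collect powers.
f(0) = 0
f′(0) = 1
f′′(0) = -1
f′′′(0) = 0
f^(4)(0) = 2
Dividing each by k! gives the coefficients c_0, ..., c_4.

u^4/12 - u^2/2 + u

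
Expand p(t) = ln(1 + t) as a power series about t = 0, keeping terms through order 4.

-t^4/4 + t^3/3 - t^2/2 + t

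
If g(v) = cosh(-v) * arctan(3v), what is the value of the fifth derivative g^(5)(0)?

Expand each factor separately, then convolve coefficients.
From the series, [v^5] g = 1769/40; multiply by 5! = 120 to get 5307.

5307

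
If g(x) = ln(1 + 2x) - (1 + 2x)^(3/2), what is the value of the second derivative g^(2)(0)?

-7

Expand each term separately and add.
The coefficient of x^2 in the expansion is -7/2, so g′′(0) = 2! * (-7/2) = -7.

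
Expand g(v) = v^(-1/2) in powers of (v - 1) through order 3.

-5*(v - 1)^3/16 + 3*(v - 1)^2/8 - (v - 1)/2 + 1

g(1) = 1
g′(1) = -1/2
g′′(1) = 3/4
g′′′(1) = -15/8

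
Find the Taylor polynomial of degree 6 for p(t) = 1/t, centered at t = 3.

(t - 3)^6/2187 - (t - 3)^5/729 + (t - 3)^4/243 - (t - 3)^3/81 + (t - 3)^2/27 - (t - 3)/9 + 1/3

Apply the Taylor formula c_k = f^(k)(a)/k!.
[(t - 3)^0] = 1/3;  [(t - 3)^1] = -1/9;  [(t - 3)^2] = 1/27;  [(t - 3)^3] = -1/81;  [(t - 3)^4] = 1/243;  [(t - 3)^5] = -1/729;  [(t - 3)^6] = 1/2187.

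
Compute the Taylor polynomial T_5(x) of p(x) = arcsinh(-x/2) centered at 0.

[x^0] = 0;  [x^1] = -1/2;  [x^2] = 0;  [x^3] = 1/48;  [x^4] = 0;  [x^5] = -3/1280.

-3*x^5/1280 + x^3/48 - x/2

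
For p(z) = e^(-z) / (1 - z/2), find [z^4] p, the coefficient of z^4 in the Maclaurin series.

Take the Cauchy product of the two expansions.

1/48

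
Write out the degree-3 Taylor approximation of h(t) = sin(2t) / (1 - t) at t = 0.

Expand each factor separately, then convolve coefficients.

2*t^3/3 + 2*t^2 + 2*t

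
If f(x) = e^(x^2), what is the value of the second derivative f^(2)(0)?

Differentiate repeatedly and evaluate at the center.
From the series, [x^2] f = 1; multiply by 2! = 2 to get 2.

2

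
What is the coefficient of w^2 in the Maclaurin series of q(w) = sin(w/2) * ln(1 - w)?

-1/2

Expand each factor separately, then convolve coefficients.
q(0) = 0
q′(0) = 0
q′′(0) = -1
So c_2 = q′′(0)/2! = -1/2.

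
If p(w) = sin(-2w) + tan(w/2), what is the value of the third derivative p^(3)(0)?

Combine the two series term by term.
The coefficient of w^3 in the expansion is 11/8, so p′′′(0) = 3! * (11/8) = 33/4.

33/4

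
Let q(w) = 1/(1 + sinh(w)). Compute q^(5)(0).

-181

Plug the Maclaurin series of the inner function into that of the outer and collect terms.
The coefficient of w^5 in the expansion is -181/120, so q^(5)(0) = 5! * (-181/120) = -181.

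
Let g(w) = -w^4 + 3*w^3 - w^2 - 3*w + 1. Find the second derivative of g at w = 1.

4

The coefficient of (w - 1)^2 in the expansion is 2, so g′′(1) = 2! * (2) = 4.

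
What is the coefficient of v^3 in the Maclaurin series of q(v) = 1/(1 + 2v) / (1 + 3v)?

-65

Write out both Maclaurin series and multiply, keeping only the needed powers.
q(0) = 1
q′(0) = -5
q′′(0) = 38
q′′′(0) = -390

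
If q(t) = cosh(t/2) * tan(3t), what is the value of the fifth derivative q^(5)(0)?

Multiply the two series term by term and collect like powers.
The coefficient of t^5 in the expansion is 21461/640, so q^(5)(0) = 5! * (21461/640) = 64383/16.

64383/16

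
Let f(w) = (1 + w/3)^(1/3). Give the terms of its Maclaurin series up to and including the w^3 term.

5*w^3/2187 - w^2/81 + w/9 + 1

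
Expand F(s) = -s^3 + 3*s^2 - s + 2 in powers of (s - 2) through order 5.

-(s - 2)^3 - 3*(s - 2)^2 - (s - 2) + 4

F(2) = 4
F′(2) = -1
F′′(2) = -6
F′′′(2) = -6
F^(4)(2) = 0
F^(5)(2) = 0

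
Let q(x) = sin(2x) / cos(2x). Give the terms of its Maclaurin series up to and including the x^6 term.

Divide the numerator series by the denominator series (power-series long division).
q(0) = 0
q′(0) = 2
q′′(0) = 0
q′′′(0) = 16
q^(4)(0) = 0
q^(5)(0) = 512
q^(6)(0) = 0
Dividing each by k! gives the coefficients c_0, ..., c_6.

64*x^5/15 + 8*x^3/3 + 2*x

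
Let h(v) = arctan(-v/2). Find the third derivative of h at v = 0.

The coefficient of v^3 in the expansion is 1/24, so h′′′(0) = 3! * (1/24) = 1/4.

1/4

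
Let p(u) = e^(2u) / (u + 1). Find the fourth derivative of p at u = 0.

Multiply the numerator's expansion by the denominator's geometric series.
From the series, [u^4] p = 1/3; multiply by 4! = 24 to get 8.

8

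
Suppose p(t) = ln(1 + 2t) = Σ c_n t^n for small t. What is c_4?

-4

[t^0] = 0;  [t^1] = 2;  [t^2] = -2;  [t^3] = 8/3;  [t^4] = -4.
So c_4 = p^(4)(0)/4! = -4.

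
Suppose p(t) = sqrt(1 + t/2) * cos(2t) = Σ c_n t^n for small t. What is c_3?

-63/128

Multiply the two series term by term and collect like powers.
p(0) = 1
p′(0) = 1/4
p′′(0) = -65/16
p′′′(0) = -189/64
Then c_k = p^(k)(0)/k! gives each Taylor coefficient.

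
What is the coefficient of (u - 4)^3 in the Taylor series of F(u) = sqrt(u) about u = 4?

F(4) = 2
F′(4) = 1/4
F′′(4) = -1/32
F′′′(4) = 3/256
So c_3 = F′′′(4)/3! = 1/512.

1/512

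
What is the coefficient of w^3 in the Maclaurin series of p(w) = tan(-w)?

-1/3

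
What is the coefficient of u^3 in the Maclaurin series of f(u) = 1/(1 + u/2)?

f(0) = 1
f′(0) = -1/2
f′′(0) = 1/2
f′′′(0) = -3/4
So c_3 = f′′′(0)/3! = -1/8.

-1/8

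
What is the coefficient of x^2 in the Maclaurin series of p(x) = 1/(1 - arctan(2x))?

Let u equal the inner series; expand the outer function in u and truncate.
[x^0] = 1;  [x^1] = 2;  [x^2] = 4.

4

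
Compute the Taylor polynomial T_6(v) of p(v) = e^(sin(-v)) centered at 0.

Plug the Maclaurin series of the inner function into that of the outer and collect terms.
p(0) = 1
p′(0) = -1
p′′(0) = 1
p′′′(0) = 0
p^(4)(0) = -3
p^(5)(0) = 8
p^(6)(0) = -3
Dividing each by k! gives the coefficients c_0, ..., c_6.

-v^6/240 + v^5/15 - v^4/8 + v^2/2 - v + 1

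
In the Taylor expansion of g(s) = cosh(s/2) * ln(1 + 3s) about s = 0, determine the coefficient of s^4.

Write out both Maclaurin series and multiply, keeping only the needed powers.
[s^0] = 0;  [s^1] = 3;  [s^2] = -9/2;  [s^3] = 75/8;  [s^4] = -333/16.
So c_4 = g^(4)(0)/4! = -333/16.

-333/16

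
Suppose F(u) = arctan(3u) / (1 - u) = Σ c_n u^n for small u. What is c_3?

-6

Write out both Maclaurin series and multiply, keeping only the needed powers.
[u^0] = 0;  [u^1] = 3;  [u^2] = 3;  [u^3] = -6.
So c_3 = F′′′(0)/3! = -6.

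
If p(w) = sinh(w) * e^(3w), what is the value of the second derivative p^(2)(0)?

Expand each factor separately, then convolve coefficients.
From the series, [w^2] p = 3; multiply by 2! = 2 to get 6.

6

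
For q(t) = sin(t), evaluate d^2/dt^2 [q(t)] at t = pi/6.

The coefficient of (t - pi/6)^2 in the expansion is -1/4, so q′′(pi/6) = 2! * (-1/4) = -1/2.

-1/2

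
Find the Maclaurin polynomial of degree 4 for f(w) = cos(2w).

Apply the Taylor formula c_k = f^(k)(a)/k!.
f(0) = 1
f′(0) = 0
f′′(0) = -4
f′′′(0) = 0
f^(4)(0) = 16

2*w^4/3 - 2*w^2 + 1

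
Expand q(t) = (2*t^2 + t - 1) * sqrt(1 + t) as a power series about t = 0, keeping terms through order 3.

Distribute the polynomial across the series and collect like powers.
[t^0] = -1;  [t^1] = 1/2;  [t^2] = 21/8;  [t^3] = 13/16.

13*t^3/16 + 21*t^2/8 + t/2 - 1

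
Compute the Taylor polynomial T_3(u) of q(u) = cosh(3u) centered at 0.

9*u^2/2 + 1

Differentiate repeatedly and evaluate at the center.
[u^0] = 1;  [u^1] = 0;  [u^2] = 9/2;  [u^3] = 0.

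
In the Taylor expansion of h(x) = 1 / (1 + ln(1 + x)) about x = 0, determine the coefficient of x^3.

-7/3

Write 1/(1+u) = 1 - u + u^2 - u^3 + ... and substitute the series for u.
h(0) = 1
h′(0) = -1
h′′(0) = 3
h′′′(0) = -14
So c_3 = h′′′(0)/3! = -7/3.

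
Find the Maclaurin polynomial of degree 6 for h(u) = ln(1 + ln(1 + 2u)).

-7336*u^6/45 + 304*u^5/5 - 70*u^4/3 + 28*u^3/3 - 4*u^2 + 2*u

Compose series: expand the inner function first, then feed it into the outer expansion.
h(0) = 0
h′(0) = 2
h′′(0) = -8
h′′′(0) = 56
h^(4)(0) = -560
h^(5)(0) = 7296
h^(6)(0) = -117376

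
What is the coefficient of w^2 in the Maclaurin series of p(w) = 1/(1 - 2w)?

p(0) = 1
p′(0) = 2
p′′(0) = 8
So c_2 = p′′(0)/2! = 4.

4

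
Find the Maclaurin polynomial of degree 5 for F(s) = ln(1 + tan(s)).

2*s^5/3 - 7*s^4/12 + 2*s^3/3 - s^2/2 + s

Compose series: expand the inner function first, then feed it into the outer expansion.
F(0) = 0
F′(0) = 1
F′′(0) = -1
F′′′(0) = 4
F^(4)(0) = -14
F^(5)(0) = 80
The Taylor polynomial is Σ F^(k)(0)/k! · s^k.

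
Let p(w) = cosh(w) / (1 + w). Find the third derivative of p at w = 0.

Expand each factor separately, then convolve coefficients.
The coefficient of w^3 in the expansion is -3/2, so p′′′(0) = 3! * (-3/2) = -9.

-9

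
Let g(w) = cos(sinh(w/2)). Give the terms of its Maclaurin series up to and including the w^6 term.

Compose series: expand the inner function first, then feed it into the outer expansion.
g(0) = 1
g′(0) = 0
g′′(0) = -1/4
g′′′(0) = 0
g^(4)(0) = -3/16
g^(5)(0) = 0
g^(6)(0) = 3/64
The Taylor polynomial is Σ g^(k)(0)/k! · w^k.

w^6/15360 - w^4/128 - w^2/8 + 1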